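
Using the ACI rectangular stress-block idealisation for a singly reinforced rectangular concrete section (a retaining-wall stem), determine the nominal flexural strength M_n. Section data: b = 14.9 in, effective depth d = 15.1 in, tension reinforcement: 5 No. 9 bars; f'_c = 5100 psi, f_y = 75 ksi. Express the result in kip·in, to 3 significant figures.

M_n ≈ 4570 kip·in

A_s = 5 × 1 = 5 in².
T = A_s f_y = 5 × 75 = 375 kips.
a = T/(0.85 f'_c b) = 375/(0.85 × 5.1 × 14.9) = 5.806 in.
M_n = T(d − a/2) = 375 × (15.1 − 2.903) = 4573.9 kip·in.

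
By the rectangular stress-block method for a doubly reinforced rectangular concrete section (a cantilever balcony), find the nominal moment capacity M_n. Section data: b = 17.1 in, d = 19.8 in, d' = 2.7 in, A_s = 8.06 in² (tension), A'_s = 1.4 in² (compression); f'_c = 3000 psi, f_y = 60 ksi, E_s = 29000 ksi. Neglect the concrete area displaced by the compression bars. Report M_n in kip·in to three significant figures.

Assume both steels yield.
a = (A_s − A'_s) f_y/(0.85 f'_c b) = (8.06 − 1.4) × 60/(0.85 × 3 × 17.1) = 9.164 in.
c = a/β₁ = 9.164/0.85 = 10.781 in; ε'_s = 0.003(c − d')/c = 0.0022 ≥ ε_y = 0.0021, so the compression steel yields.
M_n = (A_s − A'_s) f_y (d − a/2) + A'_s f_y (d − d') = 399.6 × (19.8 − 4.582) + 84 × (19.8 − 2.7) = 6081.1 + 1436.4 = 7517.5 kip·in.

M_n ≈ 7520 kip·in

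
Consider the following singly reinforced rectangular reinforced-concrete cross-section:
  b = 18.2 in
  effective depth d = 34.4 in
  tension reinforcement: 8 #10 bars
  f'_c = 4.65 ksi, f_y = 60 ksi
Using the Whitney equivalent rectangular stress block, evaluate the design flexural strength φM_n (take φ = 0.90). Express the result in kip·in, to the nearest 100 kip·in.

φM_n ≈ 16500 kip·in

A_s = 8 × 1.27 = 10.16 in².
T = A_s f_y = 10.16 × 60 = 609.6 kips.
a = T/(0.85 f'_c b) = 609.6/(0.85 × 4.65 × 18.2) = 8.474 in.
M_n = T(d − a/2) = 609.6 × (34.4 − 4.237) = 18387.4 kip·in.
φM_n = 0.90 × 18387.4 = 16548.7 kip·in.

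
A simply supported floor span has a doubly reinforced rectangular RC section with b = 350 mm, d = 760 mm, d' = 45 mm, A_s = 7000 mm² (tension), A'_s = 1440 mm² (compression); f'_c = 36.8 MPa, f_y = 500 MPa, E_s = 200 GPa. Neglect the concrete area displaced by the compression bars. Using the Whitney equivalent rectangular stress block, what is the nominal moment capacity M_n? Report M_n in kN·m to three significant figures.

Assume both tension and compression steel yield.
Net tension couple steel: A_s − A'_s = 5560 mm².
a = (A_s − A'_s) f_y / (0.85 f'_c b) = 2780000/(0.85 × 36.8 × 350) = 253.93 mm.
c = a/β₁ = 253.93/0.787 = 322.66 mm; ε'_s = 0.003(c − d')/c = 0.0026 ≥ f_y/E_s = 0.0025, so compression steel does yield.
M_n = (A_s − A'_s) f_y (d − a/2) + A'_s f_y (d − d') = [2780000 × (760 − 126.965) + 720000 × (760 − 45)] × 10⁻⁶ = 1759.84 + 514.80 = 2274.64 kN·m.

M_n ≈ 2270 kN·m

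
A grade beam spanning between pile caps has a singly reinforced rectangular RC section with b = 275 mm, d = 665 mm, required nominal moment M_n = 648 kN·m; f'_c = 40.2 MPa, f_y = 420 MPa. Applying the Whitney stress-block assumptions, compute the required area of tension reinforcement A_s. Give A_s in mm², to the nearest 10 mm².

A_s ≈ 2540 mm²

With M_n = 0.85 f'_c a b (d − a/2), solve the quadratic for a:
a = d − √(d² − 2M_n/(0.85 f'_c b)) = 665 − √(665² − 2 × 648×10⁶/(0.85 × 40.2 × 275)) = 113.36 mm.
A_s = 0.85 f'_c a b / f_y = 0.85 × 40.2 × 113.36 × 275 / 420 = 2536.2 mm².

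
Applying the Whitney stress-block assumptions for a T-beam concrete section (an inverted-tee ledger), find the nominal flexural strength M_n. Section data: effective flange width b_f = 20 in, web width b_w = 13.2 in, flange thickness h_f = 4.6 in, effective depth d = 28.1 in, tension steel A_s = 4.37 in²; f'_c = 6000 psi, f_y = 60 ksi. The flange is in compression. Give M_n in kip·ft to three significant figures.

M_n ≈ 586 kip·ft

Tension: T = A_s f_y = 4.37 × 60 = 262.2 kips.
Try a within the flange: a = T/(0.85 f'_c b_f) = 262.2/(0.85 × 6 × 20) = 2.571 in.
Since a = 2.571 ≤ h_f = 4.6 in, the stress block lies entirely in the flange; analyse as a rectangular beam of width b_f.
M_n = T(d − a/2) = 262.2 × (28.1 − 1.2855) = 7030.8 kip·in.
M_n = 7030.8/12 = 585.90 kip·ft.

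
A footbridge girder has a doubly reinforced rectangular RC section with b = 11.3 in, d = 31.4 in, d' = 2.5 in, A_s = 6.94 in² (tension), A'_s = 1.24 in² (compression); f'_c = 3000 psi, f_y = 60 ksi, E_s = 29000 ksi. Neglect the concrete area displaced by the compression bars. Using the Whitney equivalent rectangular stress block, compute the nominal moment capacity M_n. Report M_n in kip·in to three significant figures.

M_n ≈ 10900 kip·in

Assume both steels yield.
a = (A_s − A'_s) f_y/(0.85 f'_c b) = (6.94 − 1.24) × 60/(0.85 × 3 × 11.3) = 11.869 in.
c = a/β₁ = 11.869/0.85 = 13.964 in; ε'_s = 0.003(c − d')/c = 0.0025 ≥ ε_y = 0.0021, so the compression steel yields.
M_n = (A_s − A'_s) f_y (d − a/2) + A'_s f_y (d − d') = 342 × (31.4 − 5.9345) + 74.4 × (31.4 − 2.5) = 8709.2 + 2150.2 = 10859.4 kip·in.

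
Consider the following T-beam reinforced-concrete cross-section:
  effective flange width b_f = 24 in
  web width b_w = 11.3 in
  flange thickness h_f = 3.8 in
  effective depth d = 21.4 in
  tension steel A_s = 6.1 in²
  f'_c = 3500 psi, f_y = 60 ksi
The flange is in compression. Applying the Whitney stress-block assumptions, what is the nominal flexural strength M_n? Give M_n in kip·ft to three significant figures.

M_n ≈ 569 kip·ft

Tension: T = A_s f_y = 6.1 × 60 = 366 kips.
Try a within the flange: a = T/(0.85 f'_c b_f) = 366/(0.85 × 3.5 × 24) = 5.126 in.
a = 5.126 > h_f = 3.8 in: the block extends into the web. Split into flange-overhang and web parts.
C_f = 0.85 f'_c (b_f − b_w) h_f = 0.85 × 3.5 × (24 − 11.3) × 3.8 = 143.6 kips.
Remaining web compression depth: a_w = (T − C_f)/(0.85 f'_c b_w) = (366 − 143.6)/(0.85 × 3.5 × 11.3) = 6.616 in.
M_n = C_f(d − h_f/2) + (T − C_f)(d − a_w/2) = 143.6 × (21.4 − 1.9) + 222.4 × (21.4 − 3.308) = 2800.2 + 4023.7 = 6823.9 kip·in.
M_n = 6823.9/12 = 568.66 kip·ft.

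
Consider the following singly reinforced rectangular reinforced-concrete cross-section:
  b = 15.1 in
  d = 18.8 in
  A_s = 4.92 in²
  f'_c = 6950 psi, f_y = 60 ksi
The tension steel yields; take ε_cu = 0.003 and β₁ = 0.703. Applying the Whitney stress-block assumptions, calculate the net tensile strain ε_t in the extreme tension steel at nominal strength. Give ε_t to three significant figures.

a = A_s f_y/(0.85 f'_c b) = 3.309 in.
β₁ = 0.703, so c = a/β₁ = 3.309/0.703 = 4.707 in.
From the linear strain diagram with ε_cu = 0.003: ε_t = 0.003 (d − c)/c = 0.003 × (18.8 − 4.707)/4.707 = 0.00898.
Since ε_t ≥ 0.005, the section is tension-controlled.

ε_t ≈ 0.00898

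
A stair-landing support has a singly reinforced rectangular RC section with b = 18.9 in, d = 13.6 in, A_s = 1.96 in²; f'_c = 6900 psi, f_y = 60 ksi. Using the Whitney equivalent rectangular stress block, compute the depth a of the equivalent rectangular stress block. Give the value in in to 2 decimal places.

T = A_s f_y = 1.96 × 60 = 117.6 kips.
a = T/(0.85 f'_c b) = 117.6/(0.85 × 6.9 × 18.9) = 1.06 in.

a ≈ 1.06 in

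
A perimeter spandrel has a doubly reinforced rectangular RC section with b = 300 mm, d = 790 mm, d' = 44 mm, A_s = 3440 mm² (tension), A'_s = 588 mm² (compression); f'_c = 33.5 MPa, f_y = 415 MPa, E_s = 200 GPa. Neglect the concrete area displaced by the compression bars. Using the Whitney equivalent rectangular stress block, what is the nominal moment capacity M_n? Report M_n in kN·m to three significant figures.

Assume both tension and compression steel yield.
Net tension couple steel: A_s − A'_s = 2852 mm².
a = (A_s − A'_s) f_y / (0.85 f'_c b) = 1183580/(0.85 × 33.5 × 300) = 138.55 mm.
c = a/β₁ = 138.55/0.811 = 170.84 mm; ε'_s = 0.003(c − d')/c = 0.0022 ≥ f_y/E_s = 0.0021, so compression steel does yield.
M_n = (A_s − A'_s) f_y (d − a/2) + A'_s f_y (d − d') = [1183580 × (790 − 69.275) + 244020 × (790 − 44)] × 10⁻⁶ = 853.04 + 182.04 = 1035.08 kN·m.

M_n ≈ 1040 kN·m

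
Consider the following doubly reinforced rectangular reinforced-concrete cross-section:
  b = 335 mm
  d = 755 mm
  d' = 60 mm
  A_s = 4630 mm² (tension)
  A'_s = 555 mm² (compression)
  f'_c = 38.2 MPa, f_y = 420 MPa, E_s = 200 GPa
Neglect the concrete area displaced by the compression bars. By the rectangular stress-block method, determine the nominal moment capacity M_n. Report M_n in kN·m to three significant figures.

Assume both tension and compression steel yield.
Net tension couple steel: A_s − A'_s = 4075 mm².
a = (A_s − A'_s) f_y / (0.85 f'_c b) = 1711500/(0.85 × 38.2 × 335) = 157.34 mm.
c = a/β₁ = 157.34/0.777 = 202.50 mm; ε'_s = 0.003(c − d')/c = 0.0021 ≥ f_y/E_s = 0.0021, so compression steel does yield.
M_n = (A_s − A'_s) f_y (d − a/2) + A'_s f_y (d − d') = [1711500 × (755 − 78.67) + 233100 × (755 − 60)] × 10⁻⁶ = 1157.54 + 162.00 = 1319.54 kN·m.

M_n ≈ 1320 kN·m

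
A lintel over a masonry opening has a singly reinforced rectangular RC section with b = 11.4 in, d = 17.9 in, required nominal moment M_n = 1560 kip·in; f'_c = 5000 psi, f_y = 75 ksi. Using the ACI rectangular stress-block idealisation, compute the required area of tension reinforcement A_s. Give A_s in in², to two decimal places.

From M_n = 0.85 f'_c a b (d − a/2):
a = d − √(d² − 2M_n/(0.85 f'_c b)) = 17.9 − √(17.9² − 2 × 1560/(0.85 × 5 × 11.4)) = 1.900 in.
A_s = 0.85 f'_c a b / f_y = 0.85 × 5 × 1.900 × 11.4 / 75 = 1.227 in².

A_s ≈ 1.23 in²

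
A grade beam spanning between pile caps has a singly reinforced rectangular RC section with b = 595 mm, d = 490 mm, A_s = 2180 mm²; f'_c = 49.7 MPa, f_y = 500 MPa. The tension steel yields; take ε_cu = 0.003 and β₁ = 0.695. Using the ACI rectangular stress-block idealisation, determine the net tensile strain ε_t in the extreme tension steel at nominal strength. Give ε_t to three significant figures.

a = A_s f_y/(0.85 f'_c b) = 43.36 mm.
β₁ = 0.695, so c = a/β₁ = 43.36/0.695 = 62.39 mm.
From the linear strain diagram with ε_cu = 0.003: ε_t = 0.003 (d − c)/c = 0.003 × (490 − 62.39)/62.39 = 0.0206.
Since ε_t ≥ 0.005, the section is tension-controlled.

ε_t ≈ 0.0206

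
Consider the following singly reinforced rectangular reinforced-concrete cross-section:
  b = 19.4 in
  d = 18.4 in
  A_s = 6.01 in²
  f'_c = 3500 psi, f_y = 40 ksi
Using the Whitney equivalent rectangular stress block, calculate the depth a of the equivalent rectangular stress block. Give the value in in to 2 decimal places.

T = A_s f_y = 6.01 × 40 = 240.4 kips.
a = T/(0.85 f'_c b) = 240.4/(0.85 × 3.5 × 19.4) = 4.17 in.

a ≈ 4.17 in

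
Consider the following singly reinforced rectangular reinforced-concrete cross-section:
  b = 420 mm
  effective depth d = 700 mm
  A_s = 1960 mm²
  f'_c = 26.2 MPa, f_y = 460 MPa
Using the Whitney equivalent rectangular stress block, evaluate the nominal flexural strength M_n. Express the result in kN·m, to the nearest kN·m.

T = A_s f_y = 1960 × 460 = 901600 N = 901.6 kN.
From C = T: a = T/(0.85 f'_c b) = 901600/(0.85 × 26.2 × 420) = 96.39 mm.
M_n = T(d − a/2) = 901.6 kN × (700 − 48.195) mm = 587.67 kN·m.

M_n ≈ 588 kN·m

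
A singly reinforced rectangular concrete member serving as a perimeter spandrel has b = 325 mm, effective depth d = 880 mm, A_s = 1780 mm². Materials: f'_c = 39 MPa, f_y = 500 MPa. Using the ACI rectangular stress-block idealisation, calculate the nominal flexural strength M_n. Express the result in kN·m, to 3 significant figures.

T = A_s f_y = 1780 × 500 = 890000 N = 890 kN.
From C = T: a = T/(0.85 f'_c b) = 890000/(0.85 × 39 × 325) = 82.61 mm.
M_n = T(d − a/2) = 890 kN × (880 − 41.305) mm = 746.44 kN·m.

M_n ≈ 746 kN·m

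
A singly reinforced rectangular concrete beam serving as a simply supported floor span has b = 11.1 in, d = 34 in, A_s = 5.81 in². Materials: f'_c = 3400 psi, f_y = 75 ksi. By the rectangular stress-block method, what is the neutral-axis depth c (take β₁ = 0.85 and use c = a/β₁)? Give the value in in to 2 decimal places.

T = A_s f_y = 5.81 × 75 = 435.75 kips.
a = T/(0.85 f'_c b) = 435.75/(0.85 × 3.4 × 11.1) = 13.5837 in.
With β₁ = 0.85, c = a/β₁ = 13.5837/0.85 = 15.98 in.

c ≈ 15.98 in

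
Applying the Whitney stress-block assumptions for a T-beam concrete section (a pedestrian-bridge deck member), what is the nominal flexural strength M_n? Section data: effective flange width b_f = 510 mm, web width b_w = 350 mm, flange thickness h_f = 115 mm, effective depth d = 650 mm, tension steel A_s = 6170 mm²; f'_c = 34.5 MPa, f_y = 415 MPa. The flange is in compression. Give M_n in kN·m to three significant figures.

M_n ≈ 1430 kN·m

Tension: T = A_s f_y = 6170 × 415 = 2560550 N.
Try a within the flange: a = T/(0.85 f'_c b_f) = 2560550/(0.85 × 34.5 × 510) = 171.21 mm.
a = 171.21 > h_f = 115 mm: the block extends into the web. Split into flange-overhang and web parts.
C_f = 0.85 f'_c (b_f − b_w) h_f = 0.85 × 34.5 × (510 − 350) × 115 = 539580 N.
Remaining web compression depth: a_w = (T − C_f)/(0.85 f'_c b_w) = (2560550 − 539580)/(0.85 × 34.5 × 350) = 196.90 mm.
M_n = C_f(d − h_f/2) + (T − C_f)(d − a_w/2) = 539580 × (650 − 57.5) + 2020970 × (650 − 98.45) = 319.70 + 1114.67 = 1434.37 × 10⁶ N·mm.
M_n = 1434.37 kN·m.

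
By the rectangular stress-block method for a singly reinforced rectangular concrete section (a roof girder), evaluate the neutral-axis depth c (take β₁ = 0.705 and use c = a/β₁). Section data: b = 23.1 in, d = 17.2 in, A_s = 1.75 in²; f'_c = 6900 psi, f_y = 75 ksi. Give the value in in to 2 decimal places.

T = A_s f_y = 1.75 × 75 = 131.25 kips.
a = T/(0.85 f'_c b) = 131.25/(0.85 × 6.9 × 23.1) = 0.9688 in.
With β₁ = 0.705, c = a/β₁ = 0.9688/0.705 = 1.37 in.

c ≈ 1.37 in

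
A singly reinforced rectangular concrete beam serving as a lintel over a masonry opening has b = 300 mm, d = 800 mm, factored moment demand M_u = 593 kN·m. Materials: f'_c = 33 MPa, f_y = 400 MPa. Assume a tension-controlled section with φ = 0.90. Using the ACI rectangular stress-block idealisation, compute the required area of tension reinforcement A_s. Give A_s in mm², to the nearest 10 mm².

A_s ≈ 2200 mm²

M_n = M_u/φ = 593/0.90 = 658.889 kN·m.
With M_n = 0.85 f'_c a b (d − a/2), solve the quadratic for a:
a = d − √(d² − 2M_n/(0.85 f'_c b)) = 800 − √(800² − 2 × 658.889×10⁶/(0.85 × 33 × 300)) = 104.73 mm.
A_s = 0.85 f'_c a b / f_y = 0.85 × 33 × 104.73 × 300 / 400 = 2203.3 mm².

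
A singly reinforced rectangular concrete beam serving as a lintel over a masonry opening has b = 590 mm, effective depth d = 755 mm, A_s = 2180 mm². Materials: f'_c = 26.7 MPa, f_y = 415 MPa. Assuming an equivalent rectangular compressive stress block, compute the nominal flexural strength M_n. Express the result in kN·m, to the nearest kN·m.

T = A_s f_y = 2180 × 415 = 904700 N = 904.7 kN.
From C = T: a = T/(0.85 f'_c b) = 904700/(0.85 × 26.7 × 590) = 67.57 mm.
M_n = T(d − a/2) = 904.7 kN × (755 − 33.785) mm = 652.48 kN·m.

M_n ≈ 652 kN·m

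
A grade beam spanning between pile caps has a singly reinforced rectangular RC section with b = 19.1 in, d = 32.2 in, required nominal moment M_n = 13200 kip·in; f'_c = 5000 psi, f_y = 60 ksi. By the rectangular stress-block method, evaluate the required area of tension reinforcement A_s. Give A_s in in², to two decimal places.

A_s ≈ 7.47 in²

From M_n = 0.85 f'_c a b (d − a/2):
a = d − √(d² − 2M_n/(0.85 f'_c b)) = 32.2 − √(32.2² − 2 × 13200/(0.85 × 5 × 19.1)) = 5.524 in.
A_s = 0.85 f'_c a b / f_y = 0.85 × 5 × 5.524 × 19.1 / 60 = 7.474 in².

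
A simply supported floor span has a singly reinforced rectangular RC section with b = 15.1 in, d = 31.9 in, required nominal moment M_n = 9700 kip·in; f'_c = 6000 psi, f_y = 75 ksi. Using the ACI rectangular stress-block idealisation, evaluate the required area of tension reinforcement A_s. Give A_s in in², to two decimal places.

From M_n = 0.85 f'_c a b (d − a/2):
a = d − √(d² − 2M_n/(0.85 f'_c b)) = 31.9 − √(31.9² − 2 × 9700/(0.85 × 6 × 15.1)) = 4.229 in.
A_s = 0.85 f'_c a b / f_y = 0.85 × 6 × 4.229 × 15.1 / 75 = 4.342 in².

A_s ≈ 4.34 in²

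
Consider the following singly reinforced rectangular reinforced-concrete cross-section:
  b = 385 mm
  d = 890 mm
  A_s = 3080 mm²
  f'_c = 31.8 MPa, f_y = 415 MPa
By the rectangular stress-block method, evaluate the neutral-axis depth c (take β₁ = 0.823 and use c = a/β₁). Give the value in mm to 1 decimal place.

T = A_s f_y = 3080 × 415 = 1278200 N = 1278.2 kN.
Setting C = 0.85 f'_c a b equal to T: a = 1278200/(0.85 × 31.8 × 385) = 122.826 mm.
With β₁ = 0.823, c = a/β₁ = 122.826/0.823 = 149.2 mm.

c ≈ 149.2 mm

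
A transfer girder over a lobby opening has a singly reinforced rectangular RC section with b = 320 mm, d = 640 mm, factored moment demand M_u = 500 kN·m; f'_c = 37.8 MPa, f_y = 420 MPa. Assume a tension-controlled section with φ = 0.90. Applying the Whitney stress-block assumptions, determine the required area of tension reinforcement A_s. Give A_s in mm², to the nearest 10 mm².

M_n = M_u/φ = 500/0.90 = 555.556 kN·m.
With M_n = 0.85 f'_c a b (d − a/2), solve the quadratic for a:
a = d − √(d² − 2M_n/(0.85 f'_c b)) = 640 − √(640² − 2 × 555.556×10⁶/(0.85 × 37.8 × 320)) = 90.88 mm.
A_s = 0.85 f'_c a b / f_y = 0.85 × 37.8 × 90.88 × 320 / 420 = 2224.7 mm².

A_s ≈ 2220 mm²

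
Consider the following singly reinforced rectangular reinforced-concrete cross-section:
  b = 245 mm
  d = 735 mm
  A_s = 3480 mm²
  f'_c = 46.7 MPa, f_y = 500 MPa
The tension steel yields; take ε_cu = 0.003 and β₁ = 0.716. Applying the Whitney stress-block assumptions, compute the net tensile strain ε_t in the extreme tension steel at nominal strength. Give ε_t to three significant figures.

ε_t ≈ 0.00582

a = A_s f_y/(0.85 f'_c b) = 178.92 mm.
β₁ = 0.716, so c = a/β₁ = 178.92/0.716 = 249.89 mm.
From the linear strain diagram with ε_cu = 0.003: ε_t = 0.003 (d − c)/c = 0.003 × (735 − 249.89)/249.89 = 0.00582.
Since ε_t ≥ 0.005, the section is tension-controlled.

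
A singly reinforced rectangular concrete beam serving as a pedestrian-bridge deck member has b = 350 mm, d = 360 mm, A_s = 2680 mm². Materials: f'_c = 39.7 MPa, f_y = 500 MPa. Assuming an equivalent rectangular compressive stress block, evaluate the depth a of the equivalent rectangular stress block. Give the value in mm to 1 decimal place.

T = A_s f_y = 2680 × 500 = 1340000 N = 1340 kN.
Setting C = 0.85 f'_c a b equal to T: a = 1340000/(0.85 × 39.7 × 350) = 113.5 mm.

a ≈ 113.5 mm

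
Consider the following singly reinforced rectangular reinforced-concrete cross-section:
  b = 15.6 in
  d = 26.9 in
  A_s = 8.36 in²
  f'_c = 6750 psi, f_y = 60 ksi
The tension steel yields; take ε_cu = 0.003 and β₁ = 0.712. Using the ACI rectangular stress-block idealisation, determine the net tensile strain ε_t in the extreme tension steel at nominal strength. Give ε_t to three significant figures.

ε_t ≈ 0.00725

a = A_s f_y/(0.85 f'_c b) = 5.604 in.
β₁ = 0.712, so c = a/β₁ = 5.604/0.712 = 7.871 in.
From the linear strain diagram with ε_cu = 0.003: ε_t = 0.003 (d − c)/c = 0.003 × (26.9 − 7.871)/7.871 = 0.00725.
Since ε_t ≥ 0.005, the section is tension-controlled.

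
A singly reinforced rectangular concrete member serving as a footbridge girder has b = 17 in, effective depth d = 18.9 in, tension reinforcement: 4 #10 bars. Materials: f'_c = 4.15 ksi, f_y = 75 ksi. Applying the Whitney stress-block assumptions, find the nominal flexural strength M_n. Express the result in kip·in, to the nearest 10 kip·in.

M_n ≈ 5990 kip·in

A_s = 4 × 1.27 = 5.08 in².
T = A_s f_y = 5.08 × 75 = 381 kips.
a = T/(0.85 f'_c b) = 381/(0.85 × 4.15 × 17) = 6.353 in.
M_n = T(d − a/2) = 381 × (18.9 − 3.1765) = 5990.7 kip·in.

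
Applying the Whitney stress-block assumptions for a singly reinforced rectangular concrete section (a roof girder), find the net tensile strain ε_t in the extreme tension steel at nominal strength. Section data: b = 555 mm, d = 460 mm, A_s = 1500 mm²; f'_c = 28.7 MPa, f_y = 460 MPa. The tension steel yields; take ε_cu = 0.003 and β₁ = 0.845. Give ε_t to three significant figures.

a = A_s f_y/(0.85 f'_c b) = 50.96 mm.
β₁ = 0.845, so c = a/β₁ = 50.96/0.845 = 60.31 mm.
From the linear strain diagram with ε_cu = 0.003: ε_t = 0.003 (d − c)/c = 0.003 × (460 − 60.31)/60.31 = 0.0199.
Since ε_t ≥ 0.005, the section is tension-controlled.

ε_t ≈ 0.0199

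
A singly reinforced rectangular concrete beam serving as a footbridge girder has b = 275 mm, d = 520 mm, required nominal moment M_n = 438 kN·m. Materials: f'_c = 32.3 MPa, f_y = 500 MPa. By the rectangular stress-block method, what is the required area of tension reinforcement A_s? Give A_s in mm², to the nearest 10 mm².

A_s ≈ 1920 mm²

With M_n = 0.85 f'_c a b (d − a/2), solve the quadratic for a:
a = d − √(d² − 2M_n/(0.85 f'_c b)) = 520 − √(520² − 2 × 438×10⁶/(0.85 × 32.3 × 275)) = 127.09 mm.
A_s = 0.85 f'_c a b / f_y = 0.85 × 32.3 × 127.09 × 275 / 500 = 1919.1 mm².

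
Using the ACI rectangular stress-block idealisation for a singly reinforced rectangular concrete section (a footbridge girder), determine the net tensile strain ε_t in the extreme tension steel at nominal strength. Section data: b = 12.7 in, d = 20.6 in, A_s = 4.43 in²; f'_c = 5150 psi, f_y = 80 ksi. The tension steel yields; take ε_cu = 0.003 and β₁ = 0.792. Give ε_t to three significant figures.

a = A_s f_y/(0.85 f'_c b) = 6.375 in.
β₁ = 0.792, so c = a/β₁ = 6.375/0.792 = 8.049 in.
From the linear strain diagram with ε_cu = 0.003: ε_t = 0.003 (d − c)/c = 0.003 × (20.6 − 8.049)/8.049 = 0.00468.
ε_t is between 0.004 and 0.005 — transition zone.

ε_t ≈ 0.00468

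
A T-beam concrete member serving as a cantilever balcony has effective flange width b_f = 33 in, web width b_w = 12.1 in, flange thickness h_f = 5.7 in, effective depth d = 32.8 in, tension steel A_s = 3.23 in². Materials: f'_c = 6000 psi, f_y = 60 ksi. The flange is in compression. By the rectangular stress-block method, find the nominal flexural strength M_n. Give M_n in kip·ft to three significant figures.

Tension: T = A_s f_y = 3.23 × 60 = 193.8 kips.
Try a within the flange: a = T/(0.85 f'_c b_f) = 193.8/(0.85 × 6 × 33) = 1.152 in.
Since a = 1.152 ≤ h_f = 5.7 in, the stress block lies entirely in the flange; analyse as a rectangular beam of width b_f.
M_n = T(d − a/2) = 193.8 × (32.8 − 0.576) = 6245.0 kip·in.
M_n = 6245.0/12 = 520.42 kip·ft.

M_n ≈ 520 kip·ft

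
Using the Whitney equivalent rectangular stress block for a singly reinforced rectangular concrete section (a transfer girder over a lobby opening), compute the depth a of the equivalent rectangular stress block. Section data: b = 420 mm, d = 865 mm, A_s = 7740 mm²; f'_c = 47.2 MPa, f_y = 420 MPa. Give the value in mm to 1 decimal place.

a ≈ 192.9 mm

T = A_s f_y = 7740 × 420 = 3250800 N = 3250.8 kN.
Setting C = 0.85 f'_c a b equal to T: a = 3250800/(0.85 × 47.2 × 420) = 192.9 mm.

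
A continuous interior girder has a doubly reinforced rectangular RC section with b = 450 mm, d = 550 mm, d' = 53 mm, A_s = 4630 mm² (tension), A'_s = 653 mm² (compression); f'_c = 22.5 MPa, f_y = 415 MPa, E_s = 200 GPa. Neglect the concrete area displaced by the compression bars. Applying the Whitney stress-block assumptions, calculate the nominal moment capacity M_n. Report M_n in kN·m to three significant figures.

Assume both tension and compression steel yield.
Net tension couple steel: A_s − A'_s = 3977 mm².
a = (A_s − A'_s) f_y / (0.85 f'_c b) = 1650455/(0.85 × 22.5 × 450) = 191.77 mm.
c = a/β₁ = 191.77/0.85 = 225.61 mm; ε'_s = 0.003(c − d')/c = 0.0023 ≥ f_y/E_s = 0.0021, so compression steel does yield.
M_n = (A_s − A'_s) f_y (d − a/2) + A'_s f_y (d − d') = [1650455 × (550 − 95.885) + 270995 × (550 − 53)] × 10⁻⁶ = 749.50 + 134.68 = 884.18 kN·m.

M_n ≈ 884 kN·m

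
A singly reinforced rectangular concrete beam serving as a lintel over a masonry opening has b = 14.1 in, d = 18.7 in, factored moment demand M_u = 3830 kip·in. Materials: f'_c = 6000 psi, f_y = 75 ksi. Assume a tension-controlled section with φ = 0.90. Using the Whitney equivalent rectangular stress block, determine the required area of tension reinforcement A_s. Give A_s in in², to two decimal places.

A_s ≈ 3.35 in²

M_n = M_u/φ = 3830/0.90 = 4255.56 kip·in.
From M_n = 0.85 f'_c a b (d − a/2):
a = d − √(d² − 2M_n/(0.85 f'_c b)) = 18.7 − √(18.7² − 2 × 4255.56/(0.85 × 6 × 14.1)) = 3.490 in.
A_s = 0.85 f'_c a b / f_y = 0.85 × 6 × 3.490 × 14.1 / 75 = 3.346 in².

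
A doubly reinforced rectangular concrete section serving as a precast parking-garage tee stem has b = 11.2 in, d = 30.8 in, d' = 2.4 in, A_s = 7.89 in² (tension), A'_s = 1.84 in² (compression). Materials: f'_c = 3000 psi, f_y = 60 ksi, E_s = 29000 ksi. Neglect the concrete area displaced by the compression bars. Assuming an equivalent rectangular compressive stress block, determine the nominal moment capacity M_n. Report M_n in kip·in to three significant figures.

M_n ≈ 12000 kip·in

Assume both steels yield.
a = (A_s − A'_s) f_y/(0.85 f'_c b) = (7.89 − 1.84) × 60/(0.85 × 3 × 11.2) = 12.710 in.
c = a/β₁ = 12.710/0.85 = 14.953 in; ε'_s = 0.003(c − d')/c = 0.0025 ≥ ε_y = 0.0021, so the compression steel yields.
M_n = (A_s − A'_s) f_y (d − a/2) + A'_s f_y (d − d') = 363 × (30.8 − 6.355) + 110.4 × (30.8 − 2.4) = 8873.5 + 3135.4 = 12008.9 kip·in.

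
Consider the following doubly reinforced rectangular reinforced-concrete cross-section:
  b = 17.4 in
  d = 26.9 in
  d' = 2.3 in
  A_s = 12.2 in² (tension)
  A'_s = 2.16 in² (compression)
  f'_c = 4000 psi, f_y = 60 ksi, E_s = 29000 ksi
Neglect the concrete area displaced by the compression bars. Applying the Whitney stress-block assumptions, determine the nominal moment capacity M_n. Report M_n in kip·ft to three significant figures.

Assume both steels yield.
a = (A_s − A'_s) f_y/(0.85 f'_c b) = (12.2 − 2.16) × 60/(0.85 × 4 × 17.4) = 10.183 in.
c = a/β₁ = 10.183/0.85 = 11.980 in; ε'_s = 0.003(c − d')/c = 0.0024 ≥ ε_y = 0.0021, so the compression steel yields.
M_n = (A_s − A'_s) f_y (d − a/2) + A'_s f_y (d − d') = 602.4 × (26.9 − 5.0915) + 129.6 × (26.9 − 2.3) = 13137.4 + 3188.2 = 16325.6 kip·in = 16325.6/12 = 1360.47 kip·ft.

M_n ≈ 1360 kip·ft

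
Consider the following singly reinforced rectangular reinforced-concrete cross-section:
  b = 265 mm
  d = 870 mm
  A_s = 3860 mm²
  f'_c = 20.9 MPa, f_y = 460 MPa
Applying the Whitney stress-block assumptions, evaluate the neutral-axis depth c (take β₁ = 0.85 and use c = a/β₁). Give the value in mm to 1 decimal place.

c ≈ 443.7 mm

T = A_s f_y = 3860 × 460 = 1775600 N = 1775.6 kN.
Setting C = 0.85 f'_c a b equal to T: a = 1775600/(0.85 × 20.9 × 265) = 377.167 mm.
With β₁ = 0.85, c = a/β₁ = 377.167/0.85 = 443.7 mm.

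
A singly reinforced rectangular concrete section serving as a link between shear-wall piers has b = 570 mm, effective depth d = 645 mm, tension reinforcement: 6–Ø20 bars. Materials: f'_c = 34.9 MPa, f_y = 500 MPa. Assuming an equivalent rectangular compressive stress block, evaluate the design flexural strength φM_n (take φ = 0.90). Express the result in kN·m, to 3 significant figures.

A_s = 6 × 314 = 1884 mm².
T = A_s f_y = 1884 × 500 = 942000 N = 942 kN.
From C = T: a = T/(0.85 f'_c b) = 942000/(0.85 × 34.9 × 570) = 55.71 mm.
M_n = T(d − a/2) = 942 kN × (645 − 27.855) mm = 581.35 kN·m.
φM_n = 0.90 × 581.35 = 523.22 kN·m.

φM_n ≈ 523 kN·m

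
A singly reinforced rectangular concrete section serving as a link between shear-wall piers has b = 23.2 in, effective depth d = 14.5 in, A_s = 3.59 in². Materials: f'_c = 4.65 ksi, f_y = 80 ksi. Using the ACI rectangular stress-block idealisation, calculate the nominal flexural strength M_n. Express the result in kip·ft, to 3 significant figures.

T = A_s f_y = 3.59 × 80 = 287.2 kips.
a = T/(0.85 f'_c b) = 287.2/(0.85 × 4.65 × 23.2) = 3.132 in.
M_n = T(d − a/2) = 287.2 × (14.5 − 1.566) = 3714.6 kip·in = 3714.6/12 = 309.55 kip·ft.

M_n ≈ 310 kip·ft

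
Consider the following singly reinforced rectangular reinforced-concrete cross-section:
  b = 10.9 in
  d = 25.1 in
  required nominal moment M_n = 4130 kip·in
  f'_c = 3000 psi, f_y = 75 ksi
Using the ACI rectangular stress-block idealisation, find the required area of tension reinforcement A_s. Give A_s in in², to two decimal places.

From M_n = 0.85 f'_c a b (d − a/2):
a = d − √(d² − 2M_n/(0.85 f'_c b)) = 25.1 − √(25.1² − 2 × 4130/(0.85 × 3 × 10.9)) = 6.856 in.
A_s = 0.85 f'_c a b / f_y = 0.85 × 3 × 6.856 × 10.9 / 75 = 2.541 in².

A_s ≈ 2.54 in²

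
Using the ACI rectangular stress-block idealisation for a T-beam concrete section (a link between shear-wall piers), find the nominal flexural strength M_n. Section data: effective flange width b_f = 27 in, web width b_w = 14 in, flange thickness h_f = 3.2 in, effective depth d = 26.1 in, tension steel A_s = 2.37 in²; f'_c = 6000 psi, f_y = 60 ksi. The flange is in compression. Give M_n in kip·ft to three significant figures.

M_n ≈ 303 kip·ft

Tension: T = A_s f_y = 2.37 × 60 = 142.2 kips.
Try a within the flange: a = T/(0.85 f'_c b_f) = 142.2/(0.85 × 6 × 27) = 1.033 in.
Since a = 1.033 ≤ h_f = 3.2 in, the stress block lies entirely in the flange; analyse as a rectangular beam of width b_f.
M_n = T(d − a/2) = 142.2 × (26.1 − 0.5165) = 3638.0 kip·in.
M_n = 3638.0/12 = 303.17 kip·ft.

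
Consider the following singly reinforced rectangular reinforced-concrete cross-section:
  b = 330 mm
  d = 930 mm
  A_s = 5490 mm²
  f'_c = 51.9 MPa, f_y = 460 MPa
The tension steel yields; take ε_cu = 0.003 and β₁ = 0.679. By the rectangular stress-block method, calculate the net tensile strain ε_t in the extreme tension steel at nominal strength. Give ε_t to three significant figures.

ε_t ≈ 0.00792

a = A_s f_y/(0.85 f'_c b) = 173.47 mm.
β₁ = 0.679, so c = a/β₁ = 173.47/0.679 = 255.48 mm.
From the linear strain diagram with ε_cu = 0.003: ε_t = 0.003 (d − c)/c = 0.003 × (930 − 255.48)/255.48 = 0.00792.
Since ε_t ≥ 0.005, the section is tension-controlled.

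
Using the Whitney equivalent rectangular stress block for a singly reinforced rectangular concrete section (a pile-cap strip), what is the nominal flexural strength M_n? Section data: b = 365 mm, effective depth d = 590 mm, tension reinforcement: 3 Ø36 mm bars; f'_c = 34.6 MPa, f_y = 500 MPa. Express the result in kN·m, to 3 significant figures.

M_n ≈ 792 kN·m

A_s = 3 × 1018 = 3054 mm².
T = A_s f_y = 3054 × 500 = 1527000 N = 1527 kN.
From C = T: a = T/(0.85 f'_c b) = 1527000/(0.85 × 34.6 × 365) = 142.25 mm.
M_n = T(d − a/2) = 1527 kN × (590 − 71.125) mm = 792.32 kN·m.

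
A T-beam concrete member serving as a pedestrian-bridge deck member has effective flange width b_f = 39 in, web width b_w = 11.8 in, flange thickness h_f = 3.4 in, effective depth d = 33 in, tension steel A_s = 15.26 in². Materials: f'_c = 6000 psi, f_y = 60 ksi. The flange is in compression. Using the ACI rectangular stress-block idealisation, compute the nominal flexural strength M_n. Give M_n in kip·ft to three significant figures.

Tension: T = A_s f_y = 15.26 × 60 = 915.6 kips.
Try a within the flange: a = T/(0.85 f'_c b_f) = 915.6/(0.85 × 6 × 39) = 4.603 in.
a = 4.603 > h_f = 3.4 in: the block extends into the web. Split into flange-overhang and web parts.
C_f = 0.85 f'_c (b_f − b_w) h_f = 0.85 × 6 × (39 − 11.8) × 3.4 = 471.6 kips.
Remaining web compression depth: a_w = (T − C_f)/(0.85 f'_c b_w) = (915.6 − 471.6)/(0.85 × 6 × 11.8) = 7.378 in.
M_n = C_f(d − h_f/2) + (T − C_f)(d − a_w/2) = 471.6 × (33 − 1.7) + 444 × (33 − 3.689) = 14761.1 + 13014.1 = 27775.2 kip·in.
M_n = 27775.2/12 = 2314.60 kip·ft.

M_n ≈ 2310 kip·ft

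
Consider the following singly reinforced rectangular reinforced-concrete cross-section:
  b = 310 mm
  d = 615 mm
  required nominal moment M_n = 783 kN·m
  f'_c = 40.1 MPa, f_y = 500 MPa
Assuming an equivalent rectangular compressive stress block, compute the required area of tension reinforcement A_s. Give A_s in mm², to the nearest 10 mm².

With M_n = 0.85 f'_c a b (d − a/2), solve the quadratic for a:
a = d − √(d² − 2M_n/(0.85 f'_c b)) = 615 − √(615² − 2 × 783×10⁶/(0.85 × 40.1 × 310)) = 135.40 mm.
A_s = 0.85 f'_c a b / f_y = 0.85 × 40.1 × 135.40 × 310 / 500 = 2861.4 mm².

A_s ≈ 2860 mm²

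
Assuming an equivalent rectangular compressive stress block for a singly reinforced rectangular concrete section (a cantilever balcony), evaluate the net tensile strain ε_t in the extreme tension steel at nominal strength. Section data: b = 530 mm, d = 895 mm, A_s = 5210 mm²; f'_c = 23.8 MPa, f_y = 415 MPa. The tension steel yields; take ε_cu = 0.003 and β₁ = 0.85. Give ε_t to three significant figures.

a = A_s f_y/(0.85 f'_c b) = 201.66 mm.
β₁ = 0.85, so c = a/β₁ = 201.66/0.85 = 237.25 mm.
From the linear strain diagram with ε_cu = 0.003: ε_t = 0.003 (d − c)/c = 0.003 × (895 − 237.25)/237.25 = 0.00832.
Since ε_t ≥ 0.005, the section is tension-controlled.

ε_t ≈ 0.00832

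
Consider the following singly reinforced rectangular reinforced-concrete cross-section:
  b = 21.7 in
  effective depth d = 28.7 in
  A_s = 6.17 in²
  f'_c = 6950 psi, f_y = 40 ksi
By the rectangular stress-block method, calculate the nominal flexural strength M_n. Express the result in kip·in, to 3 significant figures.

T = A_s f_y = 6.17 × 40 = 246.8 kips.
a = T/(0.85 f'_c b) = 246.8/(0.85 × 6.95 × 21.7) = 1.925 in.
M_n = T(d − a/2) = 246.8 × (28.7 − 0.9625) = 6845.6 kip·in.

M_n ≈ 6850 kip·in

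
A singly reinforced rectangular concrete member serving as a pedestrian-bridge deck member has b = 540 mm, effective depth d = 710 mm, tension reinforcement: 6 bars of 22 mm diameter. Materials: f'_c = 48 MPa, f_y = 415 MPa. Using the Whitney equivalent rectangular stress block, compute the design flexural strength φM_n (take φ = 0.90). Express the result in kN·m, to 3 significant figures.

φM_n ≈ 586 kN·m

A_s = 6 × 380 = 2280 mm².
T = A_s f_y = 2280 × 415 = 946200 N = 946.2 kN.
From C = T: a = T/(0.85 f'_c b) = 946200/(0.85 × 48 × 540) = 42.95 mm.
M_n = T(d − a/2) = 946.2 kN × (710 − 21.475) mm = 651.48 kN·m.
φM_n = 0.90 × 651.48 = 586.33 kN·m.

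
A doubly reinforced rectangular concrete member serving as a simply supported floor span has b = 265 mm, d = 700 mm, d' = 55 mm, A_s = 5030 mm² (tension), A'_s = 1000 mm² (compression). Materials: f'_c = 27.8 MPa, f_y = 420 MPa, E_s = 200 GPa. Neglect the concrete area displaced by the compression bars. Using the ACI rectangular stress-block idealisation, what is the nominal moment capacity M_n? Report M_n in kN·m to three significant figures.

Assume both tension and compression steel yield.
Net tension couple steel: A_s − A'_s = 4030 mm².
a = (A_s − A'_s) f_y / (0.85 f'_c b) = 1692600/(0.85 × 27.8 × 265) = 270.30 mm.
c = a/β₁ = 270.30/0.85 = 318.00 mm; ε'_s = 0.003(c − d')/c = 0.0025 ≥ f_y/E_s = 0.0021, so compression steel does yield.
M_n = (A_s − A'_s) f_y (d − a/2) + A'_s f_y (d − d') = [1692600 × (700 − 135.15) + 420000 × (700 − 55)] × 10⁻⁶ = 956.07 + 270.90 = 1226.97 kN·m.

M_n ≈ 1230 kN·m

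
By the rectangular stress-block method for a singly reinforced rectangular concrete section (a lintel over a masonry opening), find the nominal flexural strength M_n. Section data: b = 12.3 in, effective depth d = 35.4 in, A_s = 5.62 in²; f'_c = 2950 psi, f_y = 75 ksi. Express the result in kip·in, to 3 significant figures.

M_n ≈ 12000 kip·in

T = A_s f_y = 5.62 × 75 = 421.5 kips.
a = T/(0.85 f'_c b) = 421.5/(0.85 × 2.95 × 12.3) = 13.666 in.
M_n = T(d − a/2) = 421.5 × (35.4 − 6.833) = 12041.0 kip·in.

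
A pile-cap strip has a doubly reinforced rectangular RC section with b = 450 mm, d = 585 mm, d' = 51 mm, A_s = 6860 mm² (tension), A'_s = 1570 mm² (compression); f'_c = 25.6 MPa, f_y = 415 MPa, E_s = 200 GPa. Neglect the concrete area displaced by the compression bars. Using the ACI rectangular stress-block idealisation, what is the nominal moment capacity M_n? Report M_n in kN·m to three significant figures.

M_n ≈ 1390 kN·m

Assume both tension and compression steel yield.
Net tension couple steel: A_s − A'_s = 5290 mm².
a = (A_s − A'_s) f_y / (0.85 f'_c b) = 2195350/(0.85 × 25.6 × 450) = 224.20 mm.
c = a/β₁ = 224.20/0.85 = 263.76 mm; ε'_s = 0.003(c − d')/c = 0.0024 ≥ f_y/E_s = 0.0021, so compression steel does yield.
M_n = (A_s − A'_s) f_y (d − a/2) + A'_s f_y (d − d') = [2195350 × (585 − 112.1) + 651550 × (585 − 51)] × 10⁻⁶ = 1038.18 + 347.93 = 1386.11 kN·m.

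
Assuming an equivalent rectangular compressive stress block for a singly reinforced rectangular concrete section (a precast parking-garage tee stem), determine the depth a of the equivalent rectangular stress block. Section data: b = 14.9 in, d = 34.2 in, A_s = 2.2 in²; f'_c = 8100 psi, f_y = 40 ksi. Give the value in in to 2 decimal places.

T = A_s f_y = 2.2 × 40 = 88 kips.
a = T/(0.85 f'_c b) = 88/(0.85 × 8.1 × 14.9) = 0.86 in.

a ≈ 0.86 in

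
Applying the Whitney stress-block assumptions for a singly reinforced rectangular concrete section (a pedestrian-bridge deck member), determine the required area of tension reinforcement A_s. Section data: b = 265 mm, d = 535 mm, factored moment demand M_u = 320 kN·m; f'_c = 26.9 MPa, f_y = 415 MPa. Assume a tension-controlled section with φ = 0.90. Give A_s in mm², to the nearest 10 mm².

M_n = M_u/φ = 320/0.90 = 355.556 kN·m.
With M_n = 0.85 f'_c a b (d − a/2), solve the quadratic for a:
a = d − √(d² − 2M_n/(0.85 f'_c b)) = 535 − √(535² − 2 × 355.556×10⁶/(0.85 × 26.9 × 265)) = 124.07 mm.
A_s = 0.85 f'_c a b / f_y = 0.85 × 26.9 × 124.07 × 265 / 415 = 1811.5 mm².

A_s ≈ 1810 mm²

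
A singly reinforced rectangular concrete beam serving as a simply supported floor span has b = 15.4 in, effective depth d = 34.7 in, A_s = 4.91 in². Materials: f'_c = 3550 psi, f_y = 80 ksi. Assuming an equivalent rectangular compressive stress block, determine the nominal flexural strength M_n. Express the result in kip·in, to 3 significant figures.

T = A_s f_y = 4.91 × 80 = 392.8 kips.
a = T/(0.85 f'_c b) = 392.8/(0.85 × 3.55 × 15.4) = 8.453 in.
M_n = T(d − a/2) = 392.8 × (34.7 − 4.2265) = 11970.0 kip·in.

M_n ≈ 12000 kip·in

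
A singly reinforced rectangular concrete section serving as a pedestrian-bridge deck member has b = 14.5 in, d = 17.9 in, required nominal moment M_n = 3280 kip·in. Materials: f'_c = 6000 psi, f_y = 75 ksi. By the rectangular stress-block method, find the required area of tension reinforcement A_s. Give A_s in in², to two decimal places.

From M_n = 0.85 f'_c a b (d − a/2):
a = d − √(d² − 2M_n/(0.85 f'_c b)) = 17.9 − √(17.9² − 2 × 3280/(0.85 × 6 × 14.5)) = 2.678 in.
A_s = 0.85 f'_c a b / f_y = 0.85 × 6 × 2.678 × 14.5 / 75 = 2.641 in².

A_s ≈ 2.64 in²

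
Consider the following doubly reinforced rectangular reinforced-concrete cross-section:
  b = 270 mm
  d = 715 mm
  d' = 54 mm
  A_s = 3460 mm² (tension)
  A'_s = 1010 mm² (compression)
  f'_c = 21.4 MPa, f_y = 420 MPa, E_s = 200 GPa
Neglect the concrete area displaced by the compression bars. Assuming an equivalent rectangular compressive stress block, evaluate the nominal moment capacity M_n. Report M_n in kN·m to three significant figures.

M_n ≈ 908 kN·m

Assume both tension and compression steel yield.
Net tension couple steel: A_s − A'_s = 2450 mm².
a = (A_s − A'_s) f_y / (0.85 f'_c b) = 1029000/(0.85 × 21.4 × 270) = 209.52 mm.
c = a/β₁ = 209.52/0.85 = 246.49 mm; ε'_s = 0.003(c − d')/c = 0.0023 ≥ f_y/E_s = 0.0021, so compression steel does yield.
M_n = (A_s − A'_s) f_y (d − a/2) + A'_s f_y (d − d') = [1029000 × (715 − 104.76) + 424200 × (715 − 54)] × 10⁻⁶ = 627.94 + 280.40 = 908.34 kN·m.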